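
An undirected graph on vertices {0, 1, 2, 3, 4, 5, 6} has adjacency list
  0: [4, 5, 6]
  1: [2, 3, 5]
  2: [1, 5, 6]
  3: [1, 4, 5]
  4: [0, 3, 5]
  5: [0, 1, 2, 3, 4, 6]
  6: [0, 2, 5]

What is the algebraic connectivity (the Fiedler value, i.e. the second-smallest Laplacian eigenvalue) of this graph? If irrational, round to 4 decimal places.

With the vertex order [0, 1, 2, 3, 4, 5, 6], the degrees are [3, 3, 3, 3, 3, 6, 3], giving D = diag(3, 3, 3, 3, 3, 6, 3) and L = D - A. Computing the eigenvalues of L and sorting gives [0, 2, 2, 4, 4, 5, 7]. The Fiedler value lambda_2 = 2 is strictly positive, so the graph is connected. The eigenvalues sum to 24, which equals trace(L) = 2|E|. There is one zero in the spectrum, matching the 1 component.

2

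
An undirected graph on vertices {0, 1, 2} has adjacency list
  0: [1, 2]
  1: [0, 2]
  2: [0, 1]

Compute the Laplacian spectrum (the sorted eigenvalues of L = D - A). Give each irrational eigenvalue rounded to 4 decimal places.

Reading degrees in the order [0, 1, 2] gives [2, 2, 2]; set D = diag(2, 2, 2) and form L = D - A. The multiplicity of 0 as a Laplacian eigenvalue equals the number of connected components. The eigenvalues sum to 6, which equals trace(L) = 2|E|.

[0, 3, 3]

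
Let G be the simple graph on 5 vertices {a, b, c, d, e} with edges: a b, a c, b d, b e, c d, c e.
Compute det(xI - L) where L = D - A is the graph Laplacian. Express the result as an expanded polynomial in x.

x^5 - 12x^4 + 51x^3 - 92x^2 + 60x

Each diagonal entry of L is the vertex degree and each off-diagonal entry is -1 where an edge is present, 0 otherwise; in the order [a, b, c, d, e] the diagonal is [2, 3, 3, 2, 2]. Computing det(xI - L) by cofactor expansion (or equivalently via sum-over-permutations) gives x^5 - 12x^4 + 51x^3 - 92x^2 + 60x. Since p(0) = det(-L) = 0, x divides p(x). By the matrix-tree theorem the graph has (1/5) * product of the nonzero eigenvalues = 12 spanning trees.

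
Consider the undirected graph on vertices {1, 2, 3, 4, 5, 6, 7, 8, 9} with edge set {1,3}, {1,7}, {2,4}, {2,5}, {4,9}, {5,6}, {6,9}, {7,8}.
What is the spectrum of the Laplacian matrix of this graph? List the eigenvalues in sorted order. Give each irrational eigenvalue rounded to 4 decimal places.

Reading degrees in the order [1, 2, 3, 4, 5, 6, 7, 8, 9] gives [2, 2, 1, 2, 2, 2, 2, 1, 2]; set D = diag(2, 2, 1, 2, 2, 2, 2, 1, 2) and form L = D - A. The multiplicity of 0 as a Laplacian eigenvalue equals the number of connected components. The 2 zero eigenvalues correspond to the 2 connected components. There are 2 zeros in the spectrum, matching the 2 components. The eigenvalues sum to 16, which equals trace(L) = 2|E|.

[0, 0, 0.5858, 1.3820, 1.3820, 2, 3.4142, 3.6180, 3.6180]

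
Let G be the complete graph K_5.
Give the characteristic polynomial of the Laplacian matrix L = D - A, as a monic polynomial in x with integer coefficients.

The graph has 5 vertices and degree multiset [4, 4, 4, 4, 4]; D is the diagonal matrix of degrees and L = D - A. L has integer entries, so p(x) = det(xI - L) has integer coefficients. Expanding the determinant yields x^5 - 20x^4 + 150x^3 - 500x^2 + 625x. Since p(0) = det(-L) = 0, x divides p(x). There is one zero in the spectrum, matching the 1 component. The largest eigenvalue, 5, is at most the vertex count 5.

x^5 - 20x^4 + 150x^3 - 500x^2 + 625x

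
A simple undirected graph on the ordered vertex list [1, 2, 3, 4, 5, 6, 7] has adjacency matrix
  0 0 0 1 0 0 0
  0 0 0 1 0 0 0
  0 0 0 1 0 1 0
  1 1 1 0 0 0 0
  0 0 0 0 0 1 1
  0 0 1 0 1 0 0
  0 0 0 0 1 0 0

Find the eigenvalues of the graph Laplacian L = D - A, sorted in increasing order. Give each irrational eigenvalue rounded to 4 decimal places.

Each diagonal entry of L is the vertex degree and each off-diagonal entry is -1 where an edge is present, 0 otherwise; in the order [1, 2, 3, 4, 5, 6, 7] the diagonal is [1, 1, 2, 3, 2, 2, 1]. The multiplicity of 0 as a Laplacian eigenvalue equals the number of connected components. The single zero eigenvalue shows the graph is connected. The largest eigenvalue, 4.2283, is at most the vertex count 7.

[0, 0.2254, 1, 1, 2.1859, 3.3604, 4.2283]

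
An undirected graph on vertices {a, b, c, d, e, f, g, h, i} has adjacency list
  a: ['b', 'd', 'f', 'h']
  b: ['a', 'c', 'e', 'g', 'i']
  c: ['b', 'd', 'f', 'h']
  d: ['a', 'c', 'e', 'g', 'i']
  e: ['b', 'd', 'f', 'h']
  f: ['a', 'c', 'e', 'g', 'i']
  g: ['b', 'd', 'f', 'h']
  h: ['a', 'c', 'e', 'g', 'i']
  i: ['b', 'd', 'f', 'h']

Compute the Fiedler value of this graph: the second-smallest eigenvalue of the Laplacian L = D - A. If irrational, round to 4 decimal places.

4

With the vertex order [a, b, c, d, e, f, g, h, i], the degrees are [4, 5, 4, 5, 4, 5, 4, 5, 4], giving D = diag(4, 5, 4, 5, 4, 5, 4, 5, 4) and L = D - A. The sorted Laplacian eigenvalues are [0, 4, 4, 4, 4, 5, 5, 5, 9]; the algebraic connectivity is the second entry, 4. The largest eigenvalue, 9, is at most the vertex count 9.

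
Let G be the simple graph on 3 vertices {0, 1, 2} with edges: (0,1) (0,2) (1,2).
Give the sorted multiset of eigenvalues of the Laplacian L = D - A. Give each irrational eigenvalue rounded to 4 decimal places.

Each diagonal entry of L is the vertex degree and each off-diagonal entry is -1 where an edge is present, 0 otherwise; in the order [0, 1, 2] the diagonal is [2, 2, 2]. Diagonalising L (or applying a numerical eigensolver to the 3x3 matrix) gives the spectrum above. By the matrix-tree theorem the graph has (1/3) * product of the nonzero eigenvalues = 3 spanning trees.

[0, 3, 3]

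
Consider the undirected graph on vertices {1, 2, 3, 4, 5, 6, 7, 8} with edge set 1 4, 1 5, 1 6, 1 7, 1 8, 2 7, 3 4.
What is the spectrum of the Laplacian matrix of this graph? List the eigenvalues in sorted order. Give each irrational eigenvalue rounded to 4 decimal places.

Each diagonal entry of L is the vertex degree and each off-diagonal entry is -1 where an edge is present, 0 otherwise; in the order [1, 2, 3, 4, 5, 6, 7, 8] the diagonal is [5, 1, 1, 2, 1, 1, 2, 1]. Diagonalising L (or applying a numerical eigensolver to the 8x8 matrix) gives the spectrum above. The single zero eigenvalue shows the graph is connected.

[0, 0.3820, 0.5607, 1, 1, 2.3389, 2.6180, 6.1004]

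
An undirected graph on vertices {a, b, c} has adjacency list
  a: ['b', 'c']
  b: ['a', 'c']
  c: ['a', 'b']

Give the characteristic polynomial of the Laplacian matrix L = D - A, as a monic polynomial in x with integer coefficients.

With the vertex order [a, b, c], the degrees are [2, 2, 2], giving D = diag(2, 2, 2) and L = D - A. Computing det(xI - L) by cofactor expansion (or equivalently via sum-over-permutations) gives x^3 - 6x^2 + 9x. The coefficient of x^2 equals -trace(L) = -6, matching the sum of degrees.

x^3 - 6x^2 + 9x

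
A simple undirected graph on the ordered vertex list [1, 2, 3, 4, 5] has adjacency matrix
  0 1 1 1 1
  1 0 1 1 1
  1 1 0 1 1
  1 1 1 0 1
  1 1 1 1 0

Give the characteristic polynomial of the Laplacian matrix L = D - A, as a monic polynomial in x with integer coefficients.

With the vertex order [1, 2, 3, 4, 5], the degrees are [4, 4, 4, 4, 4], giving D = diag(4, 4, 4, 4, 4) and L = D - A. Computing det(xI - L) by cofactor expansion (or equivalently via sum-over-permutations) gives x^5 - 20x^4 + 150x^3 - 500x^2 + 625x. The constant term is 0 because L is singular (the all-ones vector lies in its kernel). The largest eigenvalue, 5, is at most the vertex count 5.

x^5 - 20x^4 + 150x^3 - 500x^2 + 625x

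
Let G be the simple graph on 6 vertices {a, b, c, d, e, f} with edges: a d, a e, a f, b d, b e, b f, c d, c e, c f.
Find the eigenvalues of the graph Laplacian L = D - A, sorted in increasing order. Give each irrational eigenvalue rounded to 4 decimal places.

[0, 3, 3, 3, 3, 6]

Reading degrees in the order [a, b, c, d, e, f] gives [3, 3, 3, 3, 3, 3]; set D = diag(3, 3, 3, 3, 3, 3) and form L = D - A. Since every row of L sums to 0, the all-ones vector is in the kernel and 0 is an eigenvalue. The single zero eigenvalue shows the graph is connected. The largest eigenvalue, 6, is at most the vertex count 6. The eigenvalues sum to 18, which equals trace(L) = 2|E|.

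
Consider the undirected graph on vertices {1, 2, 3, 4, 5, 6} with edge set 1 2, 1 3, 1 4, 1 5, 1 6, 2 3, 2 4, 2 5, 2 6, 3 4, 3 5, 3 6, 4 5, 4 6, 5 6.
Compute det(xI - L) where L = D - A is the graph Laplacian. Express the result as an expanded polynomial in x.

Reading degrees in the order [1, 2, 3, 4, 5, 6] gives [5, 5, 5, 5, 5, 5]; set D = diag(5, 5, 5, 5, 5, 5) and form L = D - A. The eigenvalues of L are [0, 6, 6, 6, 6, 6]; the characteristic polynomial is the product of (x - lambda_i), which multiplies out to x^6 - 30x^5 + 360x^4 - 2160x^3 + 6480x^2 - 7776x. The coefficient of x^5 equals -trace(L) = -30, matching the sum of degrees. By the matrix-tree theorem the graph has (1/6) * product of the nonzero eigenvalues = 1296 spanning trees.

x^6 - 30x^5 + 360x^4 - 2160x^3 + 6480x^2 - 7776x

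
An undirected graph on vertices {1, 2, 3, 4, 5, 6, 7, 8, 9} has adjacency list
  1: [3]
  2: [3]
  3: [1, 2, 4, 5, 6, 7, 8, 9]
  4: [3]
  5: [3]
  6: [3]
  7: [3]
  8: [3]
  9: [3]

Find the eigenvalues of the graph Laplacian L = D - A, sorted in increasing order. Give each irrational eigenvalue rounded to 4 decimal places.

[0, 1, 1, 1, 1, 1, 1, 1, 9]

With the vertex order [1, 2, 3, 4, 5, 6, 7, 8, 9], the degrees are [1, 1, 8, 1, 1, 1, 1, 1, 1], giving D = diag(1, 1, 8, 1, 1, 1, 1, 1, 1) and L = D - A. Since every row of L sums to 0, the all-ones vector is in the kernel and 0 is an eigenvalue. The largest eigenvalue, 9, is at most the vertex count 9.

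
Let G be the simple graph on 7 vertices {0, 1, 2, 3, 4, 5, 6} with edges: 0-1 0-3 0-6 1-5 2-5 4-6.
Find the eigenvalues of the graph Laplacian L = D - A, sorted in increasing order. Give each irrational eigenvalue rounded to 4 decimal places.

[0, 0.2603, 0.6262, 1.4055, 2.2742, 3.0996, 4.3342]

Each diagonal entry of L is the vertex degree and each off-diagonal entry is -1 where an edge is present, 0 otherwise; in the order [0, 1, 2, 3, 4, 5, 6] the diagonal is [3, 2, 1, 1, 1, 2, 2]. Diagonalising L (or applying a numerical eigensolver to the 7x7 matrix) gives the spectrum above. The single zero eigenvalue shows the graph is connected. The eigenvalues sum to 12, which equals trace(L) = 2|E|. By the matrix-tree theorem the graph has (1/7) * product of the nonzero eigenvalues = 1 spanning tree.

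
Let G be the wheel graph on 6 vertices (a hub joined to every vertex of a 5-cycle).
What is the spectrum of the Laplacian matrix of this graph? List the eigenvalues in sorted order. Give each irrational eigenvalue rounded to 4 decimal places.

[0, 2.3820, 2.3820, 4.6180, 4.6180, 6]

The graph has 6 vertices and degree multiset [5, 3, 3, 3, 3, 3]; D is the diagonal matrix of degrees and L = D - A. Since every row of L sums to 0, the all-ones vector is in the kernel and 0 is an eigenvalue.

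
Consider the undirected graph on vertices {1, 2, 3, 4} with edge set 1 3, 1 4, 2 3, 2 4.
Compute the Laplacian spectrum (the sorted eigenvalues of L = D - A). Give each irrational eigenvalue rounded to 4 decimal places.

With the vertex order [1, 2, 3, 4], the degrees are [2, 2, 2, 2], giving D = diag(2, 2, 2, 2) and L = D - A. The multiplicity of 0 as a Laplacian eigenvalue equals the number of connected components. The largest eigenvalue, 4, is at most the vertex count 4.

[0, 2, 2, 4]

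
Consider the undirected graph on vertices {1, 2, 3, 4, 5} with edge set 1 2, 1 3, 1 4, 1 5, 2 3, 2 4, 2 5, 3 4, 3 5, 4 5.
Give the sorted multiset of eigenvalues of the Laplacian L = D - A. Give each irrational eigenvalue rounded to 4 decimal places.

[0, 5, 5, 5, 5]

Each diagonal entry of L is the vertex degree and each off-diagonal entry is -1 where an edge is present, 0 otherwise; in the order [1, 2, 3, 4, 5] the diagonal is [4, 4, 4, 4, 4]. Diagonalising L (or applying a numerical eigensolver to the 5x5 matrix) gives the spectrum above.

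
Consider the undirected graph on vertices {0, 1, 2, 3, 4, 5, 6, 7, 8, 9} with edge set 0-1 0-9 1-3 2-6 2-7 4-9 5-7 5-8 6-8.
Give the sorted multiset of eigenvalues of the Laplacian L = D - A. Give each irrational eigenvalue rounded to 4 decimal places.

Reading degrees in the order [0, 1, 2, 3, 4, 5, 6, 7, 8, 9] gives [2, 2, 2, 1, 1, 2, 2, 2, 2, 2]; set D = diag(2, 2, 2, 1, 1, 2, 2, 2, 2, 2) and form L = D - A. Diagonalising L (or applying a numerical eigensolver to the 10x10 matrix) gives the spectrum above. The 2 zero eigenvalues correspond to the 2 connected components.

[0, 0, 0.3820, 1.3820, 1.3820, 1.3820, 2.6180, 3.6180, 3.6180, 3.6180]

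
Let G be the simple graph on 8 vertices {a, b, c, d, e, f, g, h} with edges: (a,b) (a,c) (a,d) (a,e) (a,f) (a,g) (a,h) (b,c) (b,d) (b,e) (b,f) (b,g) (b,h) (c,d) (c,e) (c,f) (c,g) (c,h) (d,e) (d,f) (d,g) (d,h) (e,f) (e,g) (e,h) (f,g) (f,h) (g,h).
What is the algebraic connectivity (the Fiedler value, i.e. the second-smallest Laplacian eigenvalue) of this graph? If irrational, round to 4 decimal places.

Each diagonal entry of L is the vertex degree and each off-diagonal entry is -1 where an edge is present, 0 otherwise; in the order [a, b, c, d, e, f, g, h] the diagonal is [7, 7, 7, 7, 7, 7, 7, 7]. The smallest Laplacian eigenvalue is always 0. The next one, lambda_2 = 8, measures how hard the graph is to disconnect: larger values mean better connectivity. There is one zero in the spectrum, matching the 1 component.

8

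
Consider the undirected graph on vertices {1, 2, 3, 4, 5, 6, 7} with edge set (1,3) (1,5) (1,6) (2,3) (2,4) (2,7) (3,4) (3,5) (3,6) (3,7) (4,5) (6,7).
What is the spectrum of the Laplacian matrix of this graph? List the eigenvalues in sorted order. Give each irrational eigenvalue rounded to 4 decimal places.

[0, 2, 2, 4, 4, 5, 7]

With the vertex order [1, 2, 3, 4, 5, 6, 7], the degrees are [3, 3, 6, 3, 3, 3, 3], giving D = diag(3, 3, 6, 3, 3, 3, 3) and L = D - A. Since every row of L sums to 0, the all-ones vector is in the kernel and 0 is an eigenvalue. The single zero eigenvalue shows the graph is connected. The largest eigenvalue, 7, is at most the vertex count 7. By the matrix-tree theorem the graph has (1/7) * product of the nonzero eigenvalues = 320 spanning trees.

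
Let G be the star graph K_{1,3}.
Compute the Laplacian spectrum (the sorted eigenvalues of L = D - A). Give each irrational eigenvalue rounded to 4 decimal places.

The graph has 4 vertices and degree multiset [3, 1, 1, 1]; D is the diagonal matrix of degrees and L = D - A. L is symmetric positive semidefinite, so every eigenvalue is real and nonnegative. The largest eigenvalue, 4, is at most the vertex count 4. The eigenvalues sum to 6, which equals trace(L) = 2|E|.

[0, 1, 1, 4]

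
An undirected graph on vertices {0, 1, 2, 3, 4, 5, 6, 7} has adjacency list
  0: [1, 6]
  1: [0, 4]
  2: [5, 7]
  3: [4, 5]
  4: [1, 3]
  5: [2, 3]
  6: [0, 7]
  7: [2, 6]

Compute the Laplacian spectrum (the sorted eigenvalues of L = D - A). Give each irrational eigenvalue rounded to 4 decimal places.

Reading degrees in the order [0, 1, 2, 3, 4, 5, 6, 7] gives [2, 2, 2, 2, 2, 2, 2, 2]; set D = diag(2, 2, 2, 2, 2, 2, 2, 2) and form L = D - A. Diagonalising L (or applying a numerical eigensolver to the 8x8 matrix) gives the spectrum above. The largest eigenvalue, 4, is at most the vertex count 8.

[0, 0.5858, 0.5858, 2, 2, 3.4142, 3.4142, 4]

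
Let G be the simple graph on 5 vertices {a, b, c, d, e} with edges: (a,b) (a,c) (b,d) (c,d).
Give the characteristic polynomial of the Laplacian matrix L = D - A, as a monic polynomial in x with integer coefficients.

With the vertex order [a, b, c, d, e], the degrees are [2, 2, 2, 2, 0], giving D = diag(2, 2, 2, 2, 0) and L = D - A. L has integer entries, so p(x) = det(xI - L) has integer coefficients. Expanding the determinant yields x^5 - 8x^4 + 20x^3 - 16x^2. The constant term is 0 because L is singular (the all-ones vector lies in its kernel). The largest eigenvalue, 4, is at most the vertex count 5.

x^5 - 8x^4 + 20x^3 - 16x^2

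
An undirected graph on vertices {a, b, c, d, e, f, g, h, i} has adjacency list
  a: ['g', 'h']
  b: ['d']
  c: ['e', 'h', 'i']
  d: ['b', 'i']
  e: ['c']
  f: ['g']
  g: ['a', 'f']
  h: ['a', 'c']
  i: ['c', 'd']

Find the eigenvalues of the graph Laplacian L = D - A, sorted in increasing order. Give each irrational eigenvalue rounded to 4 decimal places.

[0, 0.1506, 0.4266, 1, 1.4229, 2.1724, 3, 3.4576, 4.3699]

Reading degrees in the order [a, b, c, d, e, f, g, h, i] gives [2, 1, 3, 2, 1, 1, 2, 2, 2]; set D = diag(2, 1, 3, 2, 1, 1, 2, 2, 2) and form L = D - A. Diagonalising L (or applying a numerical eigensolver to the 9x9 matrix) gives the spectrum above. The single zero eigenvalue shows the graph is connected. The eigenvalues sum to 16, which equals trace(L) = 2|E|.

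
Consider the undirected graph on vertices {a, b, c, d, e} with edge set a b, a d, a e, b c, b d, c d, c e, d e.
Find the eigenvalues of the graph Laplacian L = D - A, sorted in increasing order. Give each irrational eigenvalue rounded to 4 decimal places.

[0, 3, 3, 5, 5]

Each diagonal entry of L is the vertex degree and each off-diagonal entry is -1 where an edge is present, 0 otherwise; in the order [a, b, c, d, e] the diagonal is [3, 3, 3, 4, 3]. Since every row of L sums to 0, the all-ones vector is in the kernel and 0 is an eigenvalue. The single zero eigenvalue shows the graph is connected. There is one zero in the spectrum, matching the 1 component. The eigenvalues sum to 16, which equals trace(L) = 2|E|.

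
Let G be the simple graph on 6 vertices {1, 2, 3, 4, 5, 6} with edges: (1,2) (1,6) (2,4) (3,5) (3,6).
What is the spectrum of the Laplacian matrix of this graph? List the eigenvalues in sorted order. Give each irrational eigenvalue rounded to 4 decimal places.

[0, 0.2679, 1, 2, 3, 3.7321]

With the vertex order [1, 2, 3, 4, 5, 6], the degrees are [2, 2, 2, 1, 1, 2], giving D = diag(2, 2, 2, 1, 1, 2) and L = D - A. The multiplicity of 0 as a Laplacian eigenvalue equals the number of connected components. The single zero eigenvalue shows the graph is connected. The eigenvalues sum to 10, which equals trace(L) = 2|E|.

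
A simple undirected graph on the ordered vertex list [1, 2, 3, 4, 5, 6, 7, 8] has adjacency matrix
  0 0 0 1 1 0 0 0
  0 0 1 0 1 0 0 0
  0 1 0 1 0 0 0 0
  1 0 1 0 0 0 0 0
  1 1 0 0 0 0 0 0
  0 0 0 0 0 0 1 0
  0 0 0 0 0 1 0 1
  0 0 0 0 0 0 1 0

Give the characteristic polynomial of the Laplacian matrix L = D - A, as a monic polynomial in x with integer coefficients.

x^8 - 14x^7 + 78x^6 - 220x^5 + 330x^4 - 250x^3 + 75x^2

Reading degrees in the order [1, 2, 3, 4, 5, 6, 7, 8] gives [2, 2, 2, 2, 2, 1, 2, 1]; set D = diag(2, 2, 2, 2, 2, 1, 2, 1) and form L = D - A. L has integer entries, so p(x) = det(xI - L) has integer coefficients. Expanding the determinant yields x^8 - 14x^7 + 78x^6 - 220x^5 + 330x^4 - 250x^3 + 75x^2. Since p(0) = det(-L) = 0, x divides p(x). The largest eigenvalue, 3.6180, is at most the vertex count 8.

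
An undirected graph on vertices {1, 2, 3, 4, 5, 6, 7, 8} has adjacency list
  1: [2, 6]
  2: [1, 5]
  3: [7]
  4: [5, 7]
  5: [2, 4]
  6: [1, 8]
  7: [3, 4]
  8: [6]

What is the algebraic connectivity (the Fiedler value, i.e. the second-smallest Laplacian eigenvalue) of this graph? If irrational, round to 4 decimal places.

Each diagonal entry of L is the vertex degree and each off-diagonal entry is -1 where an edge is present, 0 otherwise; in the order [1, 2, 3, 4, 5, 6, 7, 8] the diagonal is [2, 2, 1, 2, 2, 2, 2, 1]. The sorted Laplacian eigenvalues are [0, 0.1522, 0.5858, 1.2346, 2, 2.7654, 3.4142, 3.8478]; the algebraic connectivity is the second entry, 0.1522. By the matrix-tree theorem the graph has (1/8) * product of the nonzero eigenvalues = 1 spanning tree.

0.1522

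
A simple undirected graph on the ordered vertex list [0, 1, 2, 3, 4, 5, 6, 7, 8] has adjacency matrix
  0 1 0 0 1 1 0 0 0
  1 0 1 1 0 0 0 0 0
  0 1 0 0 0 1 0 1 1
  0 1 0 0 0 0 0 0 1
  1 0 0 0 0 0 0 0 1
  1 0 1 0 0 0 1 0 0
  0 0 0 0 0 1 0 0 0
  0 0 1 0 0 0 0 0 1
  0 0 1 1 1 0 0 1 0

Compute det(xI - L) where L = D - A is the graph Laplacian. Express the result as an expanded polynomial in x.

Each diagonal entry of L is the vertex degree and each off-diagonal entry is -1 where an edge is present, 0 otherwise; in the order [0, 1, 2, 3, 4, 5, 6, 7, 8] the diagonal is [3, 3, 4, 2, 2, 3, 1, 2, 4]. L has integer entries, so p(x) = det(xI - L) has integer coefficients. Expanding the determinant yields x^9 - 24x^8 + 240x^7 - 1300x^6 + 4150x^5 - 7948x^4 + 8856x^3 - 5196x^2 + 1206x. The coefficient of x^8 equals -trace(L) = -24, matching the sum of degrees. The largest eigenvalue, 5.8810, is at most the vertex count 9. There is one zero in the spectrum, matching the 1 component.

x^9 - 24x^8 + 240x^7 - 1300x^6 + 4150x^5 - 7948x^4 + 8856x^3 - 5196x^2 + 1206x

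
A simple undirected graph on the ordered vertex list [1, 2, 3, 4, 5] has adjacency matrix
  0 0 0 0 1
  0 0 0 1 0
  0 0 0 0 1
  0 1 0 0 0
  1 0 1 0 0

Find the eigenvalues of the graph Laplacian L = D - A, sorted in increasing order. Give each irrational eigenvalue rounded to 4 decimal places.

[0, 0, 1, 2, 3]

Each diagonal entry of L is the vertex degree and each off-diagonal entry is -1 where an edge is present, 0 otherwise; in the order [1, 2, 3, 4, 5] the diagonal is [1, 1, 1, 1, 2]. Diagonalising L (or applying a numerical eigensolver to the 5x5 matrix) gives the spectrum above. The 2 zero eigenvalues correspond to the 2 connected components.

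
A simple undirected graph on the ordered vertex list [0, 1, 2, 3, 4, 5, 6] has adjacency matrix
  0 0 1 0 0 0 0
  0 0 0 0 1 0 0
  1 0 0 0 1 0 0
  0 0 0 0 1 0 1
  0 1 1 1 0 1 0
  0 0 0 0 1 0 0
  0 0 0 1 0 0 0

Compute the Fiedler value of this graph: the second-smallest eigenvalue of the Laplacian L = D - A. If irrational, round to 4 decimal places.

0.3820

With the vertex order [0, 1, 2, 3, 4, 5, 6], the degrees are [1, 1, 2, 2, 4, 1, 1], giving D = diag(1, 1, 2, 2, 4, 1, 1) and L = D - A. The smallest Laplacian eigenvalue is always 0. The next one, lambda_2 = 0.3820, measures how hard the graph is to disconnect: larger values mean better connectivity. By the matrix-tree theorem the graph has (1/7) * product of the nonzero eigenvalues = 1 spanning tree. There is one zero in the spectrum, matching the 1 component.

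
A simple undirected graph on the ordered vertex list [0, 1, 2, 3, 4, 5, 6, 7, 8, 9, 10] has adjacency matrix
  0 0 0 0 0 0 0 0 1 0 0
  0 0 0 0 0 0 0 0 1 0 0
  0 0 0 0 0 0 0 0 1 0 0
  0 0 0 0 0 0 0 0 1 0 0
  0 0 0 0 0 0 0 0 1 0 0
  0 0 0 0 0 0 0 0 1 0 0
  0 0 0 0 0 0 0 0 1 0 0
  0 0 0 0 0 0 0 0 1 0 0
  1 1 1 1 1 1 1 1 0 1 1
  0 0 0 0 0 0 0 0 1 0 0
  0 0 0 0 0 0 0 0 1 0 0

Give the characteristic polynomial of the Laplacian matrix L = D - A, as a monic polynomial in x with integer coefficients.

x^11 - 20x^10 + 135x^9 - 480x^8 + 1050x^7 - 1512x^6 + 1470x^5 - 960x^4 + 405x^3 - 100x^2 + 11x

Reading degrees in the order [0, 1, 2, 3, 4, 5, 6, 7, 8, 9, 10] gives [1, 1, 1, 1, 1, 1, 1, 1, 10, 1, 1]; set D = diag(1, 1, 1, 1, 1, 1, 1, 1, 10, 1, 1) and form L = D - A. L has integer entries, so p(x) = det(xI - L) has integer coefficients. Expanding the determinant yields x^11 - 20x^10 + 135x^9 - 480x^8 + 1050x^7 - 1512x^6 + 1470x^5 - 960x^4 + 405x^3 - 100x^2 + 11x. The constant term is 0 because L is singular (the all-ones vector lies in its kernel). By the matrix-tree theorem the graph has (1/11) * product of the nonzero eigenvalues = 1 spanning tree. There is one zero in the spectrum, matching the 1 component.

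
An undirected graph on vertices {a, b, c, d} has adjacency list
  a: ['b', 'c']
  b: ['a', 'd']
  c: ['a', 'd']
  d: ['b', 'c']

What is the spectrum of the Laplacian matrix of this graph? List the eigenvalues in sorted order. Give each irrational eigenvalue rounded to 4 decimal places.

[0, 2, 2, 4]

Reading degrees in the order [a, b, c, d] gives [2, 2, 2, 2]; set D = diag(2, 2, 2, 2) and form L = D - A. Since every row of L sums to 0, the all-ones vector is in the kernel and 0 is an eigenvalue.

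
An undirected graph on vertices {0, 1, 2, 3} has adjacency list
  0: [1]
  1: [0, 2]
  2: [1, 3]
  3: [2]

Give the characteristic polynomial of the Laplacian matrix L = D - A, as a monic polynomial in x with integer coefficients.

Reading degrees in the order [0, 1, 2, 3] gives [1, 2, 2, 1]; set D = diag(1, 2, 2, 1) and form L = D - A. L has integer entries, so p(x) = det(xI - L) has integer coefficients. Expanding the determinant yields x^4 - 6x^3 + 10x^2 - 4x. The coefficient of x^3 equals -trace(L) = -6, matching the sum of degrees. By the matrix-tree theorem the graph has (1/4) * product of the nonzero eigenvalues = 1 spanning tree.

x^4 - 6x^3 + 10x^2 - 4x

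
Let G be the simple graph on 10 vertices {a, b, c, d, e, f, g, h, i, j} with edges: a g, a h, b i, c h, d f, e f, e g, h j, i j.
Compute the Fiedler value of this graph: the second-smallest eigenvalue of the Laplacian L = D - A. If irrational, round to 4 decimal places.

0.1172

With the vertex order [a, b, c, d, e, f, g, h, i, j], the degrees are [2, 1, 1, 1, 2, 2, 2, 3, 2, 2], giving D = diag(2, 1, 1, 1, 2, 2, 2, 3, 2, 2) and L = D - A. The sorted Laplacian eigenvalues are [0, 0.1172, 0.3820, 0.7586, 1.3820, 1.6674, 2.6180, 3.0846, 3.6180, 4.3721]; the algebraic connectivity is the second entry, 0.1172. There is one zero in the spectrum, matching the 1 component.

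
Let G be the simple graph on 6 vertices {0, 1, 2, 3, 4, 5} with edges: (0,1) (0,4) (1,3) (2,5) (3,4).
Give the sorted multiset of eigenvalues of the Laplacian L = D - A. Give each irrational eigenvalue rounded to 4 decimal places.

[0, 0, 2, 2, 2, 4]

With the vertex order [0, 1, 2, 3, 4, 5], the degrees are [2, 2, 1, 2, 2, 1], giving D = diag(2, 2, 1, 2, 2, 1) and L = D - A. Since every row of L sums to 0, the all-ones vector is in the kernel and 0 is an eigenvalue. The 2 zero eigenvalues correspond to the 2 connected components. The eigenvalues sum to 10, which equals trace(L) = 2|E|. The largest eigenvalue, 4, is at most the vertex count 6.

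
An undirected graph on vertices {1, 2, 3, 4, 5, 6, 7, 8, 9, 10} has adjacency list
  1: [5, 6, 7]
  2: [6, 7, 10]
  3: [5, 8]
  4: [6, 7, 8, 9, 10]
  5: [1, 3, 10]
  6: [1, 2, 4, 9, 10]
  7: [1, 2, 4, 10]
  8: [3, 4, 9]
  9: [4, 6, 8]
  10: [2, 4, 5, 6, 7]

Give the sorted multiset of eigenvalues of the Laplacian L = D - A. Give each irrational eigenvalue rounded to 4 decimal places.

With the vertex order [1, 2, 3, 4, 5, 6, 7, 8, 9, 10], the degrees are [3, 3, 2, 5, 3, 5, 4, 3, 3, 5], giving D = diag(3, 3, 2, 5, 3, 5, 4, 3, 3, 5) and L = D - A. L is symmetric positive semidefinite, so every eigenvalue is real and nonnegative. The eigenvalues sum to 36, which equals trace(L) = 2|E|.

[0, 1.1923, 1.6167, 2.6672, 3.6154, 4, 4.3851, 5, 6.5269, 6.9965]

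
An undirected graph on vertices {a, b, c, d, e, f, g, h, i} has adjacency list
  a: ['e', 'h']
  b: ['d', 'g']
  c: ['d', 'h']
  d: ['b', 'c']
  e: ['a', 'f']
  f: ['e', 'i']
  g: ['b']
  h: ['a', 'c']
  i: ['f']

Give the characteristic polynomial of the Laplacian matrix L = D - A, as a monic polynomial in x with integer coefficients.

x^9 - 16x^8 + 105x^7 - 364x^6 + 715x^5 - 792x^4 + 462x^3 - 120x^2 + 9x

Each diagonal entry of L is the vertex degree and each off-diagonal entry is -1 where an edge is present, 0 otherwise; in the order [a, b, c, d, e, f, g, h, i] the diagonal is [2, 2, 2, 2, 2, 2, 1, 2, 1]. Computing det(xI - L) by cofactor expansion (or equivalently via sum-over-permutations) gives x^9 - 16x^8 + 105x^7 - 364x^6 + 715x^5 - 792x^4 + 462x^3 - 120x^2 + 9x. Since p(0) = det(-L) = 0, x divides p(x). By the matrix-tree theorem the graph has (1/9) * product of the nonzero eigenvalues = 1 spanning tree.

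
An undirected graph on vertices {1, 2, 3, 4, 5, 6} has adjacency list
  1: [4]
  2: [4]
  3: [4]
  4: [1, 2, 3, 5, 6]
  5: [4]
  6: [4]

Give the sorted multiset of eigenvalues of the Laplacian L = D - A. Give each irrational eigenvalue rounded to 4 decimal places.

Each diagonal entry of L is the vertex degree and each off-diagonal entry is -1 where an edge is present, 0 otherwise; in the order [1, 2, 3, 4, 5, 6] the diagonal is [1, 1, 1, 5, 1, 1]. The multiplicity of 0 as a Laplacian eigenvalue equals the number of connected components. The single zero eigenvalue shows the graph is connected. The eigenvalues sum to 10, which equals trace(L) = 2|E|. The largest eigenvalue, 6, is at most the vertex count 6.

[0, 1, 1, 1, 1, 6]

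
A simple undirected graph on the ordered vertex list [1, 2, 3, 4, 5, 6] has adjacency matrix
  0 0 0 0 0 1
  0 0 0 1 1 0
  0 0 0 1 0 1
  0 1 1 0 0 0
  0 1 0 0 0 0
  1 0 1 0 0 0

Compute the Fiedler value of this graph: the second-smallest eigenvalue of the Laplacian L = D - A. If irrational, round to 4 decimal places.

Each diagonal entry of L is the vertex degree and each off-diagonal entry is -1 where an edge is present, 0 otherwise; in the order [1, 2, 3, 4, 5, 6] the diagonal is [1, 2, 2, 2, 1, 2]. The smallest Laplacian eigenvalue is always 0. The next one, lambda_2 = 0.2679, measures how hard the graph is to disconnect: larger values mean better connectivity. The eigenvalues sum to 10, which equals trace(L) = 2|E|. There is one zero in the spectrum, matching the 1 component.

0.2679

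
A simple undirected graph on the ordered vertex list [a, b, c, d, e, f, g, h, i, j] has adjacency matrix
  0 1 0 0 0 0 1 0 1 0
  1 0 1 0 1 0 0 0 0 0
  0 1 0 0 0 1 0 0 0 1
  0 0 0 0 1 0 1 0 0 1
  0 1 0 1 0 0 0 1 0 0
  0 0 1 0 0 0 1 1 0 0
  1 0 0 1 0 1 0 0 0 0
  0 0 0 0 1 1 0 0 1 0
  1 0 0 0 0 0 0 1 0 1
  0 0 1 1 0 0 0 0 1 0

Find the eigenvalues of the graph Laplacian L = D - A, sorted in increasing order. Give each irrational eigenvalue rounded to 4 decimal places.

[0, 2, 2, 2, 2, 2, 5, 5, 5, 5]

With the vertex order [a, b, c, d, e, f, g, h, i, j], the degrees are [3, 3, 3, 3, 3, 3, 3, 3, 3, 3], giving D = diag(3, 3, 3, 3, 3, 3, 3, 3, 3, 3) and L = D - A. The multiplicity of 0 as a Laplacian eigenvalue equals the number of connected components.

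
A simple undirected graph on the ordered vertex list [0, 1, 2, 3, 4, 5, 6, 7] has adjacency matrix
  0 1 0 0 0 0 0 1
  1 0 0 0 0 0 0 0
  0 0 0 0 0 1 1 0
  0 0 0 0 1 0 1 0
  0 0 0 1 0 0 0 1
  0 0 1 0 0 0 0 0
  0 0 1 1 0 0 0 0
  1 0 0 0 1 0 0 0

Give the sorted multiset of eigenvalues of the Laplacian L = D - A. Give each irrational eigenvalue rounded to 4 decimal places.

Reading degrees in the order [0, 1, 2, 3, 4, 5, 6, 7] gives [2, 1, 2, 2, 2, 1, 2, 2]; set D = diag(2, 1, 2, 2, 2, 1, 2, 2) and form L = D - A. L is symmetric positive semidefinite, so every eigenvalue is real and nonnegative. The single zero eigenvalue shows the graph is connected.

[0, 0.1522, 0.5858, 1.2346, 2, 2.7654, 3.4142, 3.8478]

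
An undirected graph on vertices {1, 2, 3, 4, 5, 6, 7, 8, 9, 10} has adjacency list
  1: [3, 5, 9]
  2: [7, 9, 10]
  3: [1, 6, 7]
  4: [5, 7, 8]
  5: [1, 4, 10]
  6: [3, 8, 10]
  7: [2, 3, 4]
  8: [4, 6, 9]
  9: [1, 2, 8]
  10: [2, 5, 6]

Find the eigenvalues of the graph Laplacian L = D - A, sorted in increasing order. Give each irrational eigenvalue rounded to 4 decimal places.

Each diagonal entry of L is the vertex degree and each off-diagonal entry is -1 where an edge is present, 0 otherwise; in the order [1, 2, 3, 4, 5, 6, 7, 8, 9, 10] the diagonal is [3, 3, 3, 3, 3, 3, 3, 3, 3, 3]. Diagonalising L (or applying a numerical eigensolver to the 10x10 matrix) gives the spectrum above. The largest eigenvalue, 5, is at most the vertex count 10.

[0, 2, 2, 2, 2, 2, 5, 5, 5, 5]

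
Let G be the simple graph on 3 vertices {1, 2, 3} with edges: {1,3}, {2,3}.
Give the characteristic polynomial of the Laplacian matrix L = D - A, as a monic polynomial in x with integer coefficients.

Each diagonal entry of L is the vertex degree and each off-diagonal entry is -1 where an edge is present, 0 otherwise; in the order [1, 2, 3] the diagonal is [1, 1, 2]. The eigenvalues of L are [0, 1, 3]; the characteristic polynomial is the product of (x - lambda_i), which multiplies out to x^3 - 4x^2 + 3x. The coefficient of x^2 equals -trace(L) = -4, matching the sum of degrees. By the matrix-tree theorem the graph has (1/3) * product of the nonzero eigenvalues = 1 spanning tree.

x^3 - 4x^2 + 3x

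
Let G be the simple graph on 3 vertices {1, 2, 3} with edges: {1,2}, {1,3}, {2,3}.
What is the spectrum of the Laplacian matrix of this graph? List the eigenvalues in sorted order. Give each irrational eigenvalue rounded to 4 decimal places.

Reading degrees in the order [1, 2, 3] gives [2, 2, 2]; set D = diag(2, 2, 2) and form L = D - A. Since every row of L sums to 0, the all-ones vector is in the kernel and 0 is an eigenvalue. The largest eigenvalue, 3, is at most the vertex count 3. The eigenvalues sum to 6, which equals trace(L) = 2|E|.

[0, 3, 3]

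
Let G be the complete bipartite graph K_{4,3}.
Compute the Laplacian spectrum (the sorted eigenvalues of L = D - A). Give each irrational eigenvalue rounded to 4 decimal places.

The graph has 7 vertices and degree multiset [4, 4, 4, 3, 3, 3, 3]; D is the diagonal matrix of degrees and L = D - A. Since every row of L sums to 0, the all-ones vector is in the kernel and 0 is an eigenvalue. The eigenvalues sum to 24, which equals trace(L) = 2|E|.

[0, 3, 3, 3, 4, 4, 7]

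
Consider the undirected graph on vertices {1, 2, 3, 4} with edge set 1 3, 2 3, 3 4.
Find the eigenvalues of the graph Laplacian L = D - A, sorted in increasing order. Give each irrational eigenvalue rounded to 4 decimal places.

With the vertex order [1, 2, 3, 4], the degrees are [1, 1, 3, 1], giving D = diag(1, 1, 3, 1) and L = D - A. Diagonalising L (or applying a numerical eigensolver to the 4x4 matrix) gives the spectrum above. The largest eigenvalue, 4, is at most the vertex count 4.

[0, 1, 1, 4]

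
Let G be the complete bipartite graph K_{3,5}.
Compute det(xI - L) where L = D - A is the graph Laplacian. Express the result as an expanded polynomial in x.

x^8 - 30x^7 + 375x^6 - 2540x^5 + 10095x^4 - 23598x^3 + 30105x^2 - 16200x

The graph has 8 vertices and degree multiset [5, 5, 5, 3, 3, 3, 3, 3]; D is the diagonal matrix of degrees and L = D - A. Computing det(xI - L) by cofactor expansion (or equivalently via sum-over-permutations) gives x^8 - 30x^7 + 375x^6 - 2540x^5 + 10095x^4 - 23598x^3 + 30105x^2 - 16200x. Since p(0) = det(-L) = 0, x divides p(x). There is one zero in the spectrum, matching the 1 component.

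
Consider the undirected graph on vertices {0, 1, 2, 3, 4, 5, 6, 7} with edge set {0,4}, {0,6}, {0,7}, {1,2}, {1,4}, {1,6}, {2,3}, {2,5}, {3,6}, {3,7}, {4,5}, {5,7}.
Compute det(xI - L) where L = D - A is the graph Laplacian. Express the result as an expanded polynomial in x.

x^8 - 24x^7 + 240x^6 - 1296x^5 + 4080x^4 - 7488x^3 + 7424x^2 - 3072x

Each diagonal entry of L is the vertex degree and each off-diagonal entry is -1 where an edge is present, 0 otherwise; in the order [0, 1, 2, 3, 4, 5, 6, 7] the diagonal is [3, 3, 3, 3, 3, 3, 3, 3]. Computing det(xI - L) by cofactor expansion (or equivalently via sum-over-permutations) gives x^8 - 24x^7 + 240x^6 - 1296x^5 + 4080x^4 - 7488x^3 + 7424x^2 - 3072x. The coefficient of x^7 equals -trace(L) = -24, matching the sum of degrees. The eigenvalues sum to 24, which equals trace(L) = 2|E|. By the matrix-tree theorem the graph has (1/8) * product of the nonzero eigenvalues = 384 spanning trees.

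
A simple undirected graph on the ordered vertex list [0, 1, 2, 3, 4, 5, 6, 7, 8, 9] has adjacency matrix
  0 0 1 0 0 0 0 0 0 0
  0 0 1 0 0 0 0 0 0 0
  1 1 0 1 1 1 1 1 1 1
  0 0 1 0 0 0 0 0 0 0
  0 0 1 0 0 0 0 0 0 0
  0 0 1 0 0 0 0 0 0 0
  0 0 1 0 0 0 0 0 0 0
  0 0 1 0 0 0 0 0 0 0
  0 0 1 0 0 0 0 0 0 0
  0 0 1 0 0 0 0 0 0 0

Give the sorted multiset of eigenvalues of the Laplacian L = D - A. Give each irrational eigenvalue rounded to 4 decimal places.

[0, 1, 1, 1, 1, 1, 1, 1, 1, 10]

With the vertex order [0, 1, 2, 3, 4, 5, 6, 7, 8, 9], the degrees are [1, 1, 9, 1, 1, 1, 1, 1, 1, 1], giving D = diag(1, 1, 9, 1, 1, 1, 1, 1, 1, 1) and L = D - A. Since every row of L sums to 0, the all-ones vector is in the kernel and 0 is an eigenvalue. The single zero eigenvalue shows the graph is connected. There is one zero in the spectrum, matching the 1 component.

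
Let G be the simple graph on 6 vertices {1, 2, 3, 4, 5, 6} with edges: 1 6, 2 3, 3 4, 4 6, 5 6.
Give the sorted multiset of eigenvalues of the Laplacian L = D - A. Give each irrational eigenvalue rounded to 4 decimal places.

[0, 0.3249, 1, 1.4608, 3, 4.2143]

Reading degrees in the order [1, 2, 3, 4, 5, 6] gives [1, 1, 2, 2, 1, 3]; set D = diag(1, 1, 2, 2, 1, 3) and form L = D - A. Diagonalising L (or applying a numerical eigensolver to the 6x6 matrix) gives the spectrum above. The single zero eigenvalue shows the graph is connected. By the matrix-tree theorem the graph has (1/6) * product of the nonzero eigenvalues = 1 spanning tree.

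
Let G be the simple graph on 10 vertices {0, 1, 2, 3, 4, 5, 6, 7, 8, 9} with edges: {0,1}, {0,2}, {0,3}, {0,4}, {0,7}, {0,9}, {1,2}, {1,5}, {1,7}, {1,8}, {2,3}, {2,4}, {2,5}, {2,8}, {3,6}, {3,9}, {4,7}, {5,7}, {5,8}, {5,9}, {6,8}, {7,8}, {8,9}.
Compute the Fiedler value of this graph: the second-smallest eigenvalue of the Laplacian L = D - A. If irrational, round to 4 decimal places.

With the vertex order [0, 1, 2, 3, 4, 5, 6, 7, 8, 9], the degrees are [6, 5, 6, 4, 3, 5, 2, 5, 6, 4], giving D = diag(6, 5, 6, 4, 3, 5, 2, 5, 6, 4) and L = D - A. The smallest Laplacian eigenvalue is always 0. The next one, lambda_2 = 1.6460, measures how hard the graph is to disconnect: larger values mean better connectivity. The largest eigenvalue, 8.3547, is at most the vertex count 10. By the matrix-tree theorem the graph has (1/10) * product of the nonzero eigenvalues = 91981 spanning trees.

1.6460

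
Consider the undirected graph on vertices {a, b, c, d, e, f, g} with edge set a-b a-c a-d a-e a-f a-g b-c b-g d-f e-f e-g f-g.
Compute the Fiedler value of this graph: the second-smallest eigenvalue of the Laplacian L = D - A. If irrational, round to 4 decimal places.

1.4131

Reading degrees in the order [a, b, c, d, e, f, g] gives [6, 3, 2, 2, 3, 4, 4]; set D = diag(6, 3, 2, 2, 3, 4, 4) and form L = D - A. The sorted Laplacian eigenvalues are [0, 1.4131, 2.1369, 3.3595, 4.6977, 5.3928, 7]; the algebraic connectivity is the second entry, 1.4131. There is one zero in the spectrum, matching the 1 component.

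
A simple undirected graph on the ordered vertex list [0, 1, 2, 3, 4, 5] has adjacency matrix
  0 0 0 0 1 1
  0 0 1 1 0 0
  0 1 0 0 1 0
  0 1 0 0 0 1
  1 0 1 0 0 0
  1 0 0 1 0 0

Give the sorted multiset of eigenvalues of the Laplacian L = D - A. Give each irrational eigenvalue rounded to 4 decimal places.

Reading degrees in the order [0, 1, 2, 3, 4, 5] gives [2, 2, 2, 2, 2, 2]; set D = diag(2, 2, 2, 2, 2, 2) and form L = D - A. Since every row of L sums to 0, the all-ones vector is in the kernel and 0 is an eigenvalue. The single zero eigenvalue shows the graph is connected. There is one zero in the spectrum, matching the 1 component. The eigenvalues sum to 12, which equals trace(L) = 2|E|.

[0, 1, 1, 3, 3, 4]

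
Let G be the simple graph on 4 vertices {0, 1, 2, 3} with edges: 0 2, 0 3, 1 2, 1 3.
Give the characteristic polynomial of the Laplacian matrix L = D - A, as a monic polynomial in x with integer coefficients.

x^4 - 8x^3 + 20x^2 - 16x

With the vertex order [0, 1, 2, 3], the degrees are [2, 2, 2, 2], giving D = diag(2, 2, 2, 2) and L = D - A. L has integer entries, so p(x) = det(xI - L) has integer coefficients. Expanding the determinant yields x^4 - 8x^3 + 20x^2 - 16x. The coefficient of x^3 equals -trace(L) = -8, matching the sum of degrees.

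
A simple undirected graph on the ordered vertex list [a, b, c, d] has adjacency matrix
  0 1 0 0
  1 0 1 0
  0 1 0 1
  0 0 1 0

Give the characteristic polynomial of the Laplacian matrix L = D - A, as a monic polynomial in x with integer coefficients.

Each diagonal entry of L is the vertex degree and each off-diagonal entry is -1 where an edge is present, 0 otherwise; in the order [a, b, c, d] the diagonal is [1, 2, 2, 1]. Computing det(xI - L) by cofactor expansion (or equivalently via sum-over-permutations) gives x^4 - 6x^3 + 10x^2 - 4x. The constant term is 0 because L is singular (the all-ones vector lies in its kernel). The eigenvalues sum to 6, which equals trace(L) = 2|E|. By the matrix-tree theorem the graph has (1/4) * product of the nonzero eigenvalues = 1 spanning tree.

x^4 - 6x^3 + 10x^2 - 4x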